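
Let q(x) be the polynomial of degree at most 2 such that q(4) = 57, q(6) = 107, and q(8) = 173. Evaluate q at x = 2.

Forward differences of the values at x = 4, 6, 8:
  q  : 57  107  173
  Δ  : 50  66
  Δ^2: 16
The second differences are constant, confirming degree 2.
Interpolating (Newton forward form) and evaluating at x = 2 gives q(2) = 23.

23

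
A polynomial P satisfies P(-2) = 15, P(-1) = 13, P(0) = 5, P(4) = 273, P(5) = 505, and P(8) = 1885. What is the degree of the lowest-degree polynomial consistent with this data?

Divided differences on the nodes -2, -1, 0, 4, 5, 8:
  order 0: 15  13  5  273  505  1885
  order 1: -2  -8  67  232  460
  order 2: -3  15  33  57
  order 3: 3  3  3
  order 4: 0  0
  order 5: 0
The order-3 divided differences are all 3 (nonzero) and every higher order vanishes, so the data lies on a polynomial of degree exactly 3.

3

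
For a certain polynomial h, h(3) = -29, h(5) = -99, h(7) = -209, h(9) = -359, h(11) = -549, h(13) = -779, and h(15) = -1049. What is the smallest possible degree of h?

Forward differences of the values at u = 3, 5, 7, 9, 11, 13, 15:
  h  : -29  -99  -209  -359  -549  -779  -1049
  Δ  : -70  -110  -150  -190  -230  -270
  Δ^2: -40  -40  -40  -40  -40
  Δ^3: 0  0  0  0
  Δ^4: 0  0  0
  Δ^5: 0  0
  Δ^6: 0
The second differences are constant (-40) and nonzero, while all higher differences vanish, so the minimal degree is 2.

2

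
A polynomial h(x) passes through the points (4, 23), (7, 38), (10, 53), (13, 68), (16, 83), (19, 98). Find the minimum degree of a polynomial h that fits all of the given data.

Forward differences of the values at x = 4, 7, 10, 13, 16, 19:
  h  : 23  38  53  68  83  98
  Δ  : 15  15  15  15  15
  Δ^2: 0  0  0  0
  Δ^3: 0  0  0
  Δ^4: 0  0
  Δ^5: 0
The first differences are constant (15) and nonzero, while all higher differences vanish, so the minimal degree is 1.

1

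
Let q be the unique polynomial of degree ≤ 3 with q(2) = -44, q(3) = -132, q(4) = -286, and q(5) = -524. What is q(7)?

Write q(s) = as^3 + bs^2 + cs + d. Substituting each data point gives a linear system:
  8a + 4b + 2c + d = -44
  27a + 9b + 3c + d = -132
  64a + 16b + 4c + d = -286
  125a + 25b + 5c + d = -524
Solving the system yields a = -3, b = -6, c = -1, d = 6.
So q(s) = -3s^3 - 6s^2 - s + 6.
Then q(7) = -1324.

-1324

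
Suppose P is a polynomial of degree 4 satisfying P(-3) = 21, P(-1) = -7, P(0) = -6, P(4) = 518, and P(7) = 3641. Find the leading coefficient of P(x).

Write P(x) = ax^4 + bx^3 + cx^2 + dx + e. Substituting each data point gives a linear system:
  81a - 27b + 9c - 3d + e = 21
  a - b + c - d + e = -7
  e = -6
  256a + 64b + 16c + 4d + e = 518
  2401a + 343b + 49c + 7d + e = 3641
Solving the system yields a = 1, b = 3, c = 4, d = 3, e = -6.
So P(x) = x⁴ + 3x³ + 4x² + 3x - 6.
The leading coefficient is 1.

1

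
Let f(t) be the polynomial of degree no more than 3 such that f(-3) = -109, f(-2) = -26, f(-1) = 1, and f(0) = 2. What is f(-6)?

-994

Write f(t) = at^3 + bt^2 + ct + d. Substituting each data point gives a linear system:
  -27a + 9b - 3c + d = -109
  -8a + 4b - 2c + d = -26
  -a + b - c + d = 1
  d = 2
Solving the system yields a = 5, b = 2, c = -2, d = 2.
So f(t) = 5t^3 + 2t^2 - 2t + 2.
Then f(-6) = -994.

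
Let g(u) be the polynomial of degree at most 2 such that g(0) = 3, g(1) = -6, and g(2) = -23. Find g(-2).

-3

Using the Lagrange interpolation formula with nodes 0, 1, 2:
  L_0(u) = (u - 1)(u - 2) / 2
  L_1(u) = u(u - 2) / -1
  L_2(u) = u(u - 1) / 2
Then g(u) = 3·L_0(u) - 6·L_1(u) - 23·L_2(u).
Expanding and collecting terms gives g(u) = -4u² - 5u + 3.
Evaluating at u = -2: g(-2) = -3.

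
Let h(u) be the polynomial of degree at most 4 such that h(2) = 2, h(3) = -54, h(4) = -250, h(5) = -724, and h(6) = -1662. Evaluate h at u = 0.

6

Write h(u) = au^4 + bu^3 + cu^2 + du + e. Substituting each data point gives a linear system:
  16a + 8b + 4c + 2d + e = 2
  81a + 27b + 9c + 3d + e = -54
  256a + 64b + 16c + 4d + e = -250
  625a + 125b + 25c + 5d + e = -724
  1296a + 216b + 36c + 6d + e = -1662
Solving the system yields a = -2, b = 5, c = -5, d = 4, e = 6.
So h(u) = -2u⁴ + 5u³ - 5u² + 4u + 6.
Then h(0) = 6.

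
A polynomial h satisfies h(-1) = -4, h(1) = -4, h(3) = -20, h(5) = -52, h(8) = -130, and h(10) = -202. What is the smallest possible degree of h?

2

Divided differences on the nodes -1, 1, 3, 5, 8, 10:
  order 0: -4  -4  -20  -52  -130  -202
  order 1: 0  -8  -16  -26  -36
  order 2: -2  -2  -2  -2
  order 3: 0  0  0
  order 4: 0  0
  order 5: 0
The order-2 divided differences are all -2 (nonzero) and every higher order vanishes, so the data lies on a polynomial of degree exactly 2.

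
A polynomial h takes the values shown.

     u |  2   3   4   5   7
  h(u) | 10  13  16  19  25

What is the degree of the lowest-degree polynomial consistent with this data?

Divided differences on the nodes 2, 3, 4, 5, 7:
  order 0: 10  13  16  19  25
  order 1: 3  3  3  3
  order 2: 0  0  0
  order 3: 0  0
  order 4: 0
The order-1 divided differences are all 3 (nonzero) and every higher order vanishes, so the data lies on a polynomial of degree exactly 1.

1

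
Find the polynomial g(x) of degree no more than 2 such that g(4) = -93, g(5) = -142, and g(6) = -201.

g(x) = -5x^2 - 4x + 3

Write g(x) = ax^2 + bx + c. Substituting each data point gives a linear system:
  16a + 4b + c = -93
  25a + 5b + c = -142
  36a + 6b + c = -201
Solving the system yields a = -5, b = -4, c = 3.
So g(x) = -5x^2 - 4x + 3.
Check: g(4) = -93. ✓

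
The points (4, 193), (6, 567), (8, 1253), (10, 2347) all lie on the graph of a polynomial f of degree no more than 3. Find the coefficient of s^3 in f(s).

2

Write f(s) = as^3 + bs^2 + cs + d. Substituting each data point gives a linear system:
  64a + 16b + 4c + d = 193
  216a + 36b + 6c + d = 567
  512a + 64b + 8c + d = 1253
  1000a + 100b + 10c + d = 2347
Solving the system yields a = 2, b = 3, c = 5, d = -3.
So f(s) = 2s^3 + 3s^2 + 5s - 3.
The leading coefficient is 2.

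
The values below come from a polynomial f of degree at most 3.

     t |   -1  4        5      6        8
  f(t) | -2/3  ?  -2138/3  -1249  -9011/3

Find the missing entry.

-1067/3

The 4 known points determine the degree-3 polynomial uniquely.
Write f(t) = at^3 + bt^2 + ct + d. Substituting each data point gives a linear system:
  -a + b - c + d = -2/3
  125a + 25b + 5c + d = -2138/3
  216a + 36b + 6c + d = -1249
  512a + 64b + 8c + d = -9011/3
Solving the system yields a = -6, b = 1/3, c = 6, d = -1.
So f(t) = -6t^3 + (1/3)t^2 + 6t - 1.
Then f(4) = -1067/3.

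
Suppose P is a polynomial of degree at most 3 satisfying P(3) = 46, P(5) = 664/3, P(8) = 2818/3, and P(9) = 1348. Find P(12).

3250

Write P(s) = as^3 + bs^2 + cs + d. Substituting each data point gives a linear system:
  27a + 9b + 3c + d = 46
  125a + 25b + 5c + d = 664/3
  512a + 64b + 8c + d = 2818/3
  729a + 81b + 9c + d = 1348
Solving the system yields a = 2, b = -5/3, c = 3, d = -2.
So P(s) = 2s³ - (5/3)s² + 3s - 2.
Then P(12) = 3250.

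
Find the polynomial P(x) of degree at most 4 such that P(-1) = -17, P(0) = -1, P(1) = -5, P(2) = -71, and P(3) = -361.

P(x) = -5x^4 + 3x^3 - 5x^2 + 3x - 1

Using the Lagrange interpolation formula with nodes -1, 0, 1, 2, 3:
  L_0(x) = x(x - 1)(x - 2)(x - 3) / 24
  L_1(x) = (x + 1)(x - 1)(x - 2)(x - 3) / -6
  L_2(x) = (x + 1)x(x - 2)(x - 3) / 4
  L_3(x) = (x + 1)x(x - 1)(x - 3) / -6
  L_4(x) = (x + 1)x(x - 1)(x - 2) / 24
Then P(x) = -17·L_0(x) - 1·L_1(x) - 5·L_2(x) - 71·L_3(x) - 361·L_4(x).
Expanding and collecting terms gives P(x) = -5x^4 + 3x^3 - 5x^2 + 3x - 1.
Check: P(-1) = -17. ✓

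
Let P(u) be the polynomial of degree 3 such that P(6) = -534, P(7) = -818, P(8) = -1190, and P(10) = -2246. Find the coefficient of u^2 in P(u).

Write P(u) = au^3 + bu^2 + cu + d. Substituting each data point gives a linear system:
  216a + 36b + 6c + d = -534
  343a + 49b + 7c + d = -818
  512a + 64b + 8c + d = -1190
  1000a + 100b + 10c + d = -2246
Solving the system yields a = -2, b = -2, c = -4, d = -6.
So P(u) = -2u³ - 2u² - 4u - 6.
The coefficient of u^2 is -2.

-2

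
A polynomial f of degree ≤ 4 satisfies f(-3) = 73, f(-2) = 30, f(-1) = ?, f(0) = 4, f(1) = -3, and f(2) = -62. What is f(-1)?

7

On equispaced nodes a degree-4 polynomial has vanishing fifth forward difference, so
  - f(-3) + 5·f(-2) - 10·f(-1) + 10·f(0) - 5·f(1) + f(2) = 0.
Substituting the known values and solving for f(-1):
  -10·f(-1) = -70
  f(-1) = 7.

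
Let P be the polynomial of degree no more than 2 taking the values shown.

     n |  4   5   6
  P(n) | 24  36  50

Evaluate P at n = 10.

Forward differences of the values at n = 4, 5, 6:
  P  : 24  36  50
  Δ  : 12  14
  Δ^2: 2
The second differences are constant, confirming degree 2.
Interpolating (Newton forward form) and evaluating at n = 10 gives P(10) = 126.

126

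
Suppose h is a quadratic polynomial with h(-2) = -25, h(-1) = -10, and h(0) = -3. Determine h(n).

h(n) = -4n^2 + 3n - 3

Write h(n) = an^2 + bn + c. Substituting each data point gives a linear system:
  4a - 2b + c = -25
  a - b + c = -10
  c = -3
Solving the system yields a = -4, b = 3, c = -3.
So h(n) = -4n^2 + 3n - 3.
Check: h(-2) = -25. ✓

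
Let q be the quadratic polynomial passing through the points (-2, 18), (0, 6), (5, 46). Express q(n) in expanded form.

q(n) = 2n^2 - 2n + 6

Write q(n) = an^2 + bn + c. Substituting each data point gives a linear system:
  4a - 2b + c = 18
  c = 6
  25a + 5b + c = 46
Solving the system yields a = 2, b = -2, c = 6.
So q(n) = 2n^2 - 2n + 6.
Check: q(5) = 46. ✓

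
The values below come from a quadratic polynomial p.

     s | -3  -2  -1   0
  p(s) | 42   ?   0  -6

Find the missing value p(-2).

On equispaced nodes a degree-2 polynomial has vanishing third forward difference, so
  - p(-3) + 3·p(-2) - 3·p(-1) + p(0) = 0.
Substituting the known values and solving for p(-2):
  3·p(-2) = 48
  p(-2) = 16.

16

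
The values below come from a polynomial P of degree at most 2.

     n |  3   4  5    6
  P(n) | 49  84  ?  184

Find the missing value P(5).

129

The 3 known points determine the degree-2 polynomial uniquely.
Write P(n) = an^2 + bn + c. Substituting each data point gives a linear system:
  9a + 3b + c = 49
  16a + 4b + c = 84
  36a + 6b + c = 184
Solving the system yields a = 5, b = 0, c = 4.
So P(n) = 5n^2 + 4.
Then P(5) = 129.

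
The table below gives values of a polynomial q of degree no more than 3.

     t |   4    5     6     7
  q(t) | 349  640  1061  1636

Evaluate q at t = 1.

Write q(t) = at^3 + bt^2 + ct + d. Substituting each data point gives a linear system:
  64a + 16b + 4c + d = 349
  125a + 25b + 5c + d = 640
  216a + 36b + 6c + d = 1061
  343a + 49b + 7c + d = 1636
Solving the system yields a = 4, b = 5, c = 2, d = 5.
So q(t) = 4t^3 + 5t^2 + 2t + 5.
Then q(1) = 16.

16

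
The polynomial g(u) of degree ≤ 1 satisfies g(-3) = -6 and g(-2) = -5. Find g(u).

g(u) = u - 3

Using the Lagrange interpolation formula with nodes -3, -2:
  L_0(u) = (u + 2) / -1
  L_1(u) = (u + 3) / 1
Then g(u) = -6·L_0(u) - 5·L_1(u).
Expanding and collecting terms gives g(u) = u - 3.
Check: g(-2) = -5. ✓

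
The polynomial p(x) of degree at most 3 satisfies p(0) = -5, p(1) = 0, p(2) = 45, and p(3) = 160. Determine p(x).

Write p(x) = ax^3 + bx^2 + cx + d. Substituting each data point gives a linear system:
  d = -5
  a + b + c + d = 0
  8a + 4b + 2c + d = 45
  27a + 9b + 3c + d = 160
Solving the system yields a = 5, b = 5, c = -5, d = -5.
So p(x) = 5x³ + 5x² - 5x - 5.
Check: p(1) = 0. ✓

p(x) = 5x^3 + 5x^2 - 5x - 5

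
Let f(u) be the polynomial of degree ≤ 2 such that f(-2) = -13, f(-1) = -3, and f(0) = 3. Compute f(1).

Forward differences of the values at u = -2, -1, 0:
  f  : -13  -3  3
  Δ  : 10  6
  Δ^2: -4
The second differences are constant, confirming degree 2.
Interpolating (Newton forward form) and evaluating at u = 1 gives f(1) = 5.

5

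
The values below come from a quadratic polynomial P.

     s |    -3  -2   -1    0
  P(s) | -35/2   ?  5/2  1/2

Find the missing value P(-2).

The 3 known points determine the degree-2 polynomial uniquely.
Write P(s) = as^2 + bs + c. Substituting each data point gives a linear system:
  9a - 3b + c = -35/2
  a - b + c = 5/2
  c = 1/2
Solving the system yields a = -4, b = -6, c = 1/2.
So P(s) = -4s^2 - 6s + 1/2.
Then P(-2) = -7/2.

-7/2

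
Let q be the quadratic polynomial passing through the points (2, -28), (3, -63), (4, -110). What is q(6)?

Using the Lagrange interpolation formula with nodes 2, 3, 4:
  L_0(u) = (u - 3)(u - 4) / 2
  L_1(u) = (u - 2)(u - 4) / -1
  L_2(u) = (u - 2)(u - 3) / 2
Then q(u) = -28·L_0(u) - 63·L_1(u) - 110·L_2(u).
Expanding and collecting terms gives q(u) = -6u^2 - 5u + 6.
Evaluating at u = 6: q(6) = -240.

-240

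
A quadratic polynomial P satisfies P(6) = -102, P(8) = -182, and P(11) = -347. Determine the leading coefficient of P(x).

Write P(x) = ax^2 + bx + c. Substituting each data point gives a linear system:
  36a + 6b + c = -102
  64a + 8b + c = -182
  121a + 11b + c = -347
Solving the system yields a = -3, b = 2, c = -6.
So P(x) = -3x² + 2x - 6.
The leading coefficient is -3.

-3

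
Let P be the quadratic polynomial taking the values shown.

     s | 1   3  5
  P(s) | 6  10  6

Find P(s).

Using the Lagrange interpolation formula with nodes 1, 3, 5:
  L_0(s) = (s - 3)(s - 5) / 8
  L_1(s) = (s - 1)(s - 5) / -4
  L_2(s) = (s - 1)(s - 3) / 8
Then P(s) = 6·L_0(s) + 10·L_1(s) + 6·L_2(s).
Expanding and collecting terms gives P(s) = -s^2 + 6s + 1.
Check: P(1) = 6. ✓

P(s) = -s^2 + 6s + 1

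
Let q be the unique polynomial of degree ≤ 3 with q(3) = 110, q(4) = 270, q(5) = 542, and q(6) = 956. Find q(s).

q(s) = 5s^3 - 4s^2 + 3s + 2

Write q(s) = as^3 + bs^2 + cs + d. Substituting each data point gives a linear system:
  27a + 9b + 3c + d = 110
  64a + 16b + 4c + d = 270
  125a + 25b + 5c + d = 542
  216a + 36b + 6c + d = 956
Solving the system yields a = 5, b = -4, c = 3, d = 2.
So q(s) = 5s³ - 4s² + 3s + 2.
Check: q(6) = 956. ✓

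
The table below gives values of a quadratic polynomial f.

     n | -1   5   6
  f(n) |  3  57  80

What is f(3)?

Using the Lagrange interpolation formula with nodes -1, 5, 6:
  L_0(n) = (n - 5)(n - 6) / 42
  L_1(n) = (n + 1)(n - 6) / -6
  L_2(n) = (n + 1)(n - 5) / 7
Then f(n) = 3·L_0(n) + 57·L_1(n) + 80·L_2(n).
Expanding and collecting terms gives f(n) = 2n^2 + n + 2.
Evaluating at n = 3: f(3) = 23.

23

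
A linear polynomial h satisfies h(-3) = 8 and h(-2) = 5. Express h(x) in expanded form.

h(x) = -3x - 1

Using the Lagrange interpolation formula with nodes -3, -2:
  L_0(x) = (x + 2) / -1
  L_1(x) = (x + 3) / 1
Then h(x) = 8·L_0(x) + 5·L_1(x).
Expanding and collecting terms gives h(x) = -3x - 1.
Check: h(-2) = 5. ✓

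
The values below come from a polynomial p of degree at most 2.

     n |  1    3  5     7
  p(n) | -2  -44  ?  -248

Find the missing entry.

-126

On equispaced nodes a degree-2 polynomial has vanishing third forward difference, so
  - p(1) + 3·p(3) - 3·p(5) + p(7) = 0.
Substituting the known values and solving for p(5):
  -3·p(5) = 378
  p(5) = -126.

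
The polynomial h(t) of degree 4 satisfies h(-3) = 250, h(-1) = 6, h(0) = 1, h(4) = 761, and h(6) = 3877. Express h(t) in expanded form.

h(t) = 3t^4 - 2t + 1

Write h(t) = at^4 + bt^3 + ct^2 + dt + e. Substituting each data point gives a linear system:
  81a - 27b + 9c - 3d + e = 250
  a - b + c - d + e = 6
  e = 1
  256a + 64b + 16c + 4d + e = 761
  1296a + 216b + 36c + 6d + e = 3877
Solving the system yields a = 3, b = 0, c = 0, d = -2, e = 1.
So h(t) = 3t⁴ - 2t + 1.
Check: h(4) = 761. ✓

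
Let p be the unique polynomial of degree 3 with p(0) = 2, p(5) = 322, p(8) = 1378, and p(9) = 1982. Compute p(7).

912

Write p(u) = au^3 + bu^2 + cu + d. Substituting each data point gives a linear system:
  d = 2
  125a + 25b + 5c + d = 322
  512a + 64b + 8c + d = 1378
  729a + 81b + 9c + d = 1982
Solving the system yields a = 3, b = -3, c = 4, d = 2.
So p(u) = 3u^3 - 3u^2 + 4u + 2.
Then p(7) = 912.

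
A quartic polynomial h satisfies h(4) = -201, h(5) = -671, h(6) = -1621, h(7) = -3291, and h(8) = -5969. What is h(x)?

Write h(x) = ax^4 + bx^3 + cx^2 + dx + e. Substituting each data point gives a linear system:
  256a + 64b + 16c + 4d + e = -201
  625a + 125b + 25c + 5d + e = -671
  1296a + 216b + 36c + 6d + e = -1621
  2401a + 343b + 49c + 7d + e = -3291
  4096a + 512b + 64c + 8d + e = -5969
Solving the system yields a = -2, b = 4, c = 2, d = 6, e = -1.
So h(x) = -2x^4 + 4x^3 + 2x^2 + 6x - 1.
Check: h(5) = -671. ✓

h(x) = -2x^4 + 4x^3 + 2x^2 + 6x - 1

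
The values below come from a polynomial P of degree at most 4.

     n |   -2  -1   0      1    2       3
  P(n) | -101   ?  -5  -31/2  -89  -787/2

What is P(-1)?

-19/2

The 5 known points determine the degree-4 polynomial uniquely.
Write P(n) = an^4 + bn^3 + cn^2 + dn + e. Substituting each data point gives a linear system:
  16a - 8b + 4c - 2d + e = -101
  e = -5
  a + b + c + d + e = -31/2
  16a + 8b + 4c + 2d + e = -89
  81a + 27b + 9c + 3d + e = -787/2
Solving the system yields a = -5, b = 2, c = -5/2, d = -5, e = -5.
So P(n) = -5n^4 + 2n^3 - (5/2)n^2 - 5n - 5.
Then P(-1) = -19/2.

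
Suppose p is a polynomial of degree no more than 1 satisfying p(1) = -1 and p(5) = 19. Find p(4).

14

Write p(u) = au + b. Substituting each data point gives a linear system:
  a + b = -1
  5a + b = 19
Solving the system yields a = 5, b = -6.
So p(u) = 5u - 6.
Then p(4) = 14.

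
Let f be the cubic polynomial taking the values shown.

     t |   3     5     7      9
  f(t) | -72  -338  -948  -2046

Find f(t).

f(t) = -3t^3 + 2t^2 - 2t - 3

Write f(t) = at^3 + bt^2 + ct + d. Substituting each data point gives a linear system:
  27a + 9b + 3c + d = -72
  125a + 25b + 5c + d = -338
  343a + 49b + 7c + d = -948
  729a + 81b + 9c + d = -2046
Solving the system yields a = -3, b = 2, c = -2, d = -3.
So f(t) = -3t³ + 2t² - 2t - 3.
Check: f(7) = -948. ✓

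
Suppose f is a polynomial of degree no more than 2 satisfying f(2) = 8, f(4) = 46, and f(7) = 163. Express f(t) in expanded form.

Write f(t) = at^2 + bt + c. Substituting each data point gives a linear system:
  4a + 2b + c = 8
  16a + 4b + c = 46
  49a + 7b + c = 163
Solving the system yields a = 4, b = -5, c = 2.
So f(t) = 4t^2 - 5t + 2.
Check: f(2) = 8. ✓

f(t) = 4t^2 - 5t + 2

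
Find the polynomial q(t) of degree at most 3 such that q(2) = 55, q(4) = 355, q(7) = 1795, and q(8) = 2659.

Write q(t) = at^3 + bt^2 + ct + d. Substituting each data point gives a linear system:
  8a + 4b + 2c + d = 55
  64a + 16b + 4c + d = 355
  343a + 49b + 7c + d = 1795
  512a + 64b + 8c + d = 2659
Solving the system yields a = 5, b = 1, c = 4, d = 3.
So q(t) = 5t^3 + t^2 + 4t + 3.
Check: q(7) = 1795. ✓

q(t) = 5t^3 + t^2 + 4t + 3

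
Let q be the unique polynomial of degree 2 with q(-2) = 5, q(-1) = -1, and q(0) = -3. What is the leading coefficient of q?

2

Write q(u) = au^2 + bu + c. Substituting each data point gives a linear system:
  4a - 2b + c = 5
  a - b + c = -1
  c = -3
Solving the system yields a = 2, b = 0, c = -3.
So q(u) = 2u^2 - 3.
The leading coefficient is 2.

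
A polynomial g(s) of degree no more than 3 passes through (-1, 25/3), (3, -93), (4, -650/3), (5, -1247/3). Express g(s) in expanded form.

Using the Lagrange interpolation formula with nodes -1, 3, 4, 5:
  L_0(s) = (s - 3)(s - 4)(s - 5) / -120
  L_1(s) = (s + 1)(s - 4)(s - 5) / 8
  L_2(s) = (s + 1)(s - 3)(s - 5) / -5
  L_3(s) = (s + 1)(s - 3)(s - 4) / 12
Then g(s) = 25/3·L_0(s) - 93·L_1(s) - 650/3·L_2(s) - 1247/3·L_3(s).
Expanding and collecting terms gives g(s) = -3s³ - (5/3)s² - s + 6.
Check: g(4) = -650/3. ✓

g(s) = -3s^3 - (5/3)s^2 - s + 6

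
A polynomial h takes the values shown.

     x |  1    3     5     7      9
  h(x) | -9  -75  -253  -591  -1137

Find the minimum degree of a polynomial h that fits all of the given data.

3

Forward differences of the values at x = 1, 3, 5, 7, 9:
  h  : -9  -75  -253  -591  -1137
  Δ  : -66  -178  -338  -546
  Δ^2: -112  -160  -208
  Δ^3: -48  -48
  Δ^4: 0
The third differences are constant (-48) and nonzero, while all higher differences vanish, so the minimal degree is 3.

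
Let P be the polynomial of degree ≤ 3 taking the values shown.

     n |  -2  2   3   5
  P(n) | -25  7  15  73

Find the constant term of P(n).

Write P(n) = an^3 + bn^2 + cn + d. Substituting each data point gives a linear system:
  -8a + 4b - 2c + d = -25
  8a + 4b + 2c + d = 7
  27a + 9b + 3c + d = 15
  125a + 25b + 5c + d = 73
Solving the system yields a = 1, b = -3, c = 4, d = 3.
So P(n) = n³ - 3n² + 4n + 3.
The constant term is 3.

3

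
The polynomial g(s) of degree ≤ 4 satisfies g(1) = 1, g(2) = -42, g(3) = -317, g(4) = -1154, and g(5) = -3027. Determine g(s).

g(s) = -6s^4 + 5s^3 + 4s^2 - 2

Write g(s) = as^4 + bs^3 + cs^2 + ds + e. Substituting each data point gives a linear system:
  a + b + c + d + e = 1
  16a + 8b + 4c + 2d + e = -42
  81a + 27b + 9c + 3d + e = -317
  256a + 64b + 16c + 4d + e = -1154
  625a + 125b + 25c + 5d + e = -3027
Solving the system yields a = -6, b = 5, c = 4, d = 0, e = -2.
So g(s) = -6s^4 + 5s^3 + 4s^2 - 2.
Check: g(3) = -317. ✓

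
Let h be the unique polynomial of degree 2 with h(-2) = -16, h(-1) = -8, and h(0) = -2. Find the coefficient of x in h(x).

5

Write h(x) = ax^2 + bx + c. Substituting each data point gives a linear system:
  4a - 2b + c = -16
  a - b + c = -8
  c = -2
Solving the system yields a = -1, b = 5, c = -2.
So h(x) = -x^2 + 5x - 2.
The coefficient of x is 5.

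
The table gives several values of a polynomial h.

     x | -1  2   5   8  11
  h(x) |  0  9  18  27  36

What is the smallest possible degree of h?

1

Forward differences of the values at x = -1, 2, 5, 8, 11:
  h  : 0  9  18  27  36
  Δ  : 9  9  9  9
  Δ^2: 0  0  0
  Δ^3: 0  0
  Δ^4: 0
The first differences are constant (9) and nonzero, while all higher differences vanish, so the minimal degree is 1.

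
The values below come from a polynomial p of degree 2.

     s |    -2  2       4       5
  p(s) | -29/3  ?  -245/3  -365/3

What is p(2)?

-77/3

The 3 known points determine the degree-2 polynomial uniquely.
Write p(s) = as^2 + bs + c. Substituting each data point gives a linear system:
  4a - 2b + c = -29/3
  16a + 4b + c = -245/3
  25a + 5b + c = -365/3
Solving the system yields a = -4, b = -4, c = -5/3.
So p(s) = -4s^2 - 4s - 5/3.
Then p(2) = -77/3.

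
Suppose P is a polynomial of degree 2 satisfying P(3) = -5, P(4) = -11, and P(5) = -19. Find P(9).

Using the Lagrange interpolation formula with nodes 3, 4, 5:
  L_0(s) = (s - 4)(s - 5) / 2
  L_1(s) = (s - 3)(s - 5) / -1
  L_2(s) = (s - 3)(s - 4) / 2
Then P(s) = -5·L_0(s) - 11·L_1(s) - 19·L_2(s).
Expanding and collecting terms gives P(s) = -s² + s + 1.
Evaluating at s = 9: P(9) = -71.

-71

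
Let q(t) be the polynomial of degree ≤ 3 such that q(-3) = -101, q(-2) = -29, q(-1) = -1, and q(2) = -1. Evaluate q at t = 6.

Using the Lagrange interpolation formula with nodes -3, -2, -1, 2:
  L_0(t) = (t + 2)(t + 1)(t - 2) / -10
  L_1(t) = (t + 3)(t + 1)(t - 2) / 4
  L_2(t) = (t + 3)(t + 2)(t - 2) / -6
  L_3(t) = (t + 3)(t + 2)(t + 1) / 60
Then q(t) = -101·L_0(t) - 29·L_1(t) - 1·L_2(t) - 1·L_3(t).
Expanding and collecting terms gives q(t) = 3t^3 - 4t^2 - 5t + 1.
Evaluating at t = 6: q(6) = 475.

475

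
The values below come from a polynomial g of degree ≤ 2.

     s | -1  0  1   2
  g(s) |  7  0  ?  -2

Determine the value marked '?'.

On equispaced nodes a degree-2 polynomial has vanishing third forward difference, so
  - g(-1) + 3·g(0) - 3·g(1) + g(2) = 0.
Substituting the known values and solving for g(1):
  -3·g(1) = 9
  g(1) = -3.

-3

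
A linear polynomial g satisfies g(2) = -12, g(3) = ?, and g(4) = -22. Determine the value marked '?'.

On equispaced nodes a degree-1 polynomial has vanishing second forward difference, so
  g(2) - 2·g(3) + g(4) = 0.
Substituting the known values and solving for g(3):
  -2·g(3) = 34
  g(3) = -17.

-17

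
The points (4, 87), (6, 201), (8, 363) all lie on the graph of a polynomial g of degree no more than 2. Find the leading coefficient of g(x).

6

Write g(x) = ax^2 + bx + c. Substituting each data point gives a linear system:
  16a + 4b + c = 87
  36a + 6b + c = 201
  64a + 8b + c = 363
Solving the system yields a = 6, b = -3, c = 3.
So g(x) = 6x^2 - 3x + 3.
The leading coefficient is 6.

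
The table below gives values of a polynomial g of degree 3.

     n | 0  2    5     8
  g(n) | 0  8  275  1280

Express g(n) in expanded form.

g(n) = 3n^3 - 4n^2

Using the Lagrange interpolation formula with nodes 0, 2, 5, 8:
  L_0(n) = (n - 2)(n - 5)(n - 8) / -80
  L_1(n) = n(n - 5)(n - 8) / 36
  L_2(n) = n(n - 2)(n - 8) / -45
  L_3(n) = n(n - 2)(n - 5) / 144
Then g(n) = 0·L_0(n) + 8·L_1(n) + 275·L_2(n) + 1280·L_3(n).
Expanding and collecting terms gives g(n) = 3n^3 - 4n^2.
Check: g(0) = 0. ✓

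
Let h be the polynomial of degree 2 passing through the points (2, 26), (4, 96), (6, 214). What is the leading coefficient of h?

6

Write h(x) = ax^2 + bx + c. Substituting each data point gives a linear system:
  4a + 2b + c = 26
  16a + 4b + c = 96
  36a + 6b + c = 214
Solving the system yields a = 6, b = -1, c = 4.
So h(x) = 6x^2 - x + 4.
The leading coefficient is 6.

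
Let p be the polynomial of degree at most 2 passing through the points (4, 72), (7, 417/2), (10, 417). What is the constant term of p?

2

Write p(s) = as^2 + bs + c. Substituting each data point gives a linear system:
  16a + 4b + c = 72
  49a + 7b + c = 417/2
  100a + 10b + c = 417
Solving the system yields a = 4, b = 3/2, c = 2.
So p(s) = 4s^2 + (3/2)s + 2.
The constant term is 2.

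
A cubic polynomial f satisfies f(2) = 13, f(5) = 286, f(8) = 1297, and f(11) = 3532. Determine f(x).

f(x) = 3x^3 - 4x^2 + 2x + 1

Using the Lagrange interpolation formula with nodes 2, 5, 8, 11:
  L_0(x) = (x - 5)(x - 8)(x - 11) / -162
  L_1(x) = (x - 2)(x - 8)(x - 11) / 54
  L_2(x) = (x - 2)(x - 5)(x - 11) / -54
  L_3(x) = (x - 2)(x - 5)(x - 8) / 162
Then f(x) = 13·L_0(x) + 286·L_1(x) + 1297·L_2(x) + 3532·L_3(x).
Expanding and collecting terms gives f(x) = 3x^3 - 4x^2 + 2x + 1.
Check: f(8) = 1297. ✓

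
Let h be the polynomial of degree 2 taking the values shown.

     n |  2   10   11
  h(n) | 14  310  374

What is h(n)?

Write h(n) = an^2 + bn + c. Substituting each data point gives a linear system:
  4a + 2b + c = 14
  100a + 10b + c = 310
  121a + 11b + c = 374
Solving the system yields a = 3, b = 1, c = 0.
So h(n) = 3n² + n.
Check: h(11) = 374. ✓

h(n) = 3n^2 + n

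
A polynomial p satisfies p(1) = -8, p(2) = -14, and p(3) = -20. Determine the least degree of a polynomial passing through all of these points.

1

Divided differences on the nodes 1, 2, 3:
  order 0: -8  -14  -20
  order 1: -6  -6
  order 2: 0
The order-1 divided differences are all -6 (nonzero) and every higher order vanishes, so the data lies on a polynomial of degree exactly 1.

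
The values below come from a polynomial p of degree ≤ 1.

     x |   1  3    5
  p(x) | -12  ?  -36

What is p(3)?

-24

On equispaced nodes a degree-1 polynomial has vanishing second forward difference, so
  p(1) - 2·p(3) + p(5) = 0.
Substituting the known values and solving for p(3):
  -2·p(3) = 48
  p(3) = -24.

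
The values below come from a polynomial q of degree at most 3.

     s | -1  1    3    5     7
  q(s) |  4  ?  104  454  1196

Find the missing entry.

2

On equispaced nodes a degree-3 polynomial has vanishing fourth forward difference, so
  q(-1) - 4·q(1) + 6·q(3) - 4·q(5) + q(7) = 0.
Substituting the known values and solving for q(1):
  -4·q(1) = -8
  q(1) = 2.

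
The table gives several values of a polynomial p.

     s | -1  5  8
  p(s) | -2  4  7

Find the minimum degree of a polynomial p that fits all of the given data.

Divided differences on the nodes -1, 5, 8:
  order 0: -2  4  7
  order 1: 1  1
  order 2: 0
The order-1 divided differences are all 1 (nonzero) and every higher order vanishes, so the data lies on a polynomial of degree exactly 1.

1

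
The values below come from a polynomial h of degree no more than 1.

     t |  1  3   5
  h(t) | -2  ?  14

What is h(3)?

6

The 2 known points determine the degree-1 polynomial uniquely.
Write h(t) = at + b. Substituting each data point gives a linear system:
  a + b = -2
  5a + b = 14
Solving the system yields a = 4, b = -6.
So h(t) = 4t - 6.
Then h(3) = 6.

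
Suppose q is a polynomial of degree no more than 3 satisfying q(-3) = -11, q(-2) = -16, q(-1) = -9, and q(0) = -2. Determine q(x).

Using the Lagrange interpolation formula with nodes -3, -2, -1, 0:
  L_0(x) = (x + 2)(x + 1)x / -6
  L_1(x) = (x + 3)(x + 1)x / 2
  L_2(x) = (x + 3)(x + 2)x / -2
  L_3(x) = (x + 3)(x + 2)(x + 1) / 6
Then q(x) = -11·L_0(x) - 16·L_1(x) - 9·L_2(x) - 2·L_3(x).
Expanding and collecting terms gives q(x) = -2x³ - 6x² + 3x - 2.
Check: q(-1) = -9. ✓

q(x) = -2x^3 - 6x^2 + 3x - 2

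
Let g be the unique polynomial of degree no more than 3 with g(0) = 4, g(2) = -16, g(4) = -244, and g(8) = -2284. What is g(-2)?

56

Using the Lagrange interpolation formula with nodes 0, 2, 4, 8:
  L_0(n) = (n - 2)(n - 4)(n - 8) / -64
  L_1(n) = n(n - 4)(n - 8) / 24
  L_2(n) = n(n - 2)(n - 8) / -32
  L_3(n) = n(n - 2)(n - 4) / 192
Then g(n) = 4·L_0(n) - 16·L_1(n) - 244·L_2(n) - 2284·L_3(n).
Expanding and collecting terms gives g(n) = -5n³ + 4n² + 2n + 4.
Evaluating at n = -2: g(-2) = 56.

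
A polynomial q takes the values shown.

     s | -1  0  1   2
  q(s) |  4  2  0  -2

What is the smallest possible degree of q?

Forward differences of the values at s = -1, 0, 1, 2:
  q  : 4  2  0  -2
  Δ  : -2  -2  -2
  Δ^2: 0  0
  Δ^3: 0
The first differences are constant (-2) and nonzero, while all higher differences vanish, so the minimal degree is 1.

1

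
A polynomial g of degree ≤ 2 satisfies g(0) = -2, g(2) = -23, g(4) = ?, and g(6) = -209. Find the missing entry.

-92

On equispaced nodes a degree-2 polynomial has vanishing third forward difference, so
  - g(0) + 3·g(2) - 3·g(4) + g(6) = 0.
Substituting the known values and solving for g(4):
  -3·g(4) = 276
  g(4) = -92.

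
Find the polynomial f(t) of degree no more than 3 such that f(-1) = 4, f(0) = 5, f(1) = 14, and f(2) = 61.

f(t) = 5t^3 + 4t^2 + 5

Using the Lagrange interpolation formula with nodes -1, 0, 1, 2:
  L_0(t) = t(t - 1)(t - 2) / -6
  L_1(t) = (t + 1)(t - 1)(t - 2) / 2
  L_2(t) = (t + 1)t(t - 2) / -2
  L_3(t) = (t + 1)t(t - 1) / 6
Then f(t) = 4·L_0(t) + 5·L_1(t) + 14·L_2(t) + 61·L_3(t).
Expanding and collecting terms gives f(t) = 5t^3 + 4t^2 + 5.
Check: f(0) = 5. ✓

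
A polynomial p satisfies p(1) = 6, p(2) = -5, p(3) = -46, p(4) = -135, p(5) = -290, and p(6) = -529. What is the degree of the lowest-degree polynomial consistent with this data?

3

Forward differences of the values at u = 1, 2, 3, 4, 5, 6:
  p  : 6  -5  -46  -135  -290  -529
  Δ  : -11  -41  -89  -155  -239
  Δ^2: -30  -48  -66  -84
  Δ^3: -18  -18  -18
  Δ^4: 0  0
  Δ^5: 0
The third differences are constant (-18) and nonzero, while all higher differences vanish, so the minimal degree is 3.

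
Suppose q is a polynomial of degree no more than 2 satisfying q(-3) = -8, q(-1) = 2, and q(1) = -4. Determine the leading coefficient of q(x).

Write q(x) = ax^2 + bx + c. Substituting each data point gives a linear system:
  9a - 3b + c = -8
  a - b + c = 2
  a + b + c = -4
Solving the system yields a = -2, b = -3, c = 1.
So q(x) = -2x^2 - 3x + 1.
The leading coefficient is -2.

-2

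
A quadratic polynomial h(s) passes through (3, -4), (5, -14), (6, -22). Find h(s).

Write h(s) = as^2 + bs + c. Substituting each data point gives a linear system:
  9a + 3b + c = -4
  25a + 5b + c = -14
  36a + 6b + c = -22
Solving the system yields a = -1, b = 3, c = -4.
So h(s) = -s^2 + 3s - 4.
Check: h(5) = -14. ✓

h(s) = -s^2 + 3s - 4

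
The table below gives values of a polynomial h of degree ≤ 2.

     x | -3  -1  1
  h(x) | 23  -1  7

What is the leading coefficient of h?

Write h(x) = ax^2 + bx + c. Substituting each data point gives a linear system:
  9a - 3b + c = 23
  a - b + c = -1
  a + b + c = 7
Solving the system yields a = 4, b = 4, c = -1.
So h(x) = 4x^2 + 4x - 1.
The leading coefficient is 4.

4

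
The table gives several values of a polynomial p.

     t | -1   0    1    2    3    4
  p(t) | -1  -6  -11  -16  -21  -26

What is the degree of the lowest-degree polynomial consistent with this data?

Forward differences of the values at t = -1, 0, 1, 2, 3, 4:
  p  : -1  -6  -11  -16  -21  -26
  Δ  : -5  -5  -5  -5  -5
  Δ^2: 0  0  0  0
  Δ^3: 0  0  0
  Δ^4: 0  0
  Δ^5: 0
The first differences are constant (-5) and nonzero, while all higher differences vanish, so the minimal degree is 1.

1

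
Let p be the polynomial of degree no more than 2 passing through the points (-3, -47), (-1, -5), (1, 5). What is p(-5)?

-121

Forward differences of the values at x = -3, -1, 1:
  p  : -47  -5  5
  Δ  : 42  10
  Δ^2: -32
The second differences are constant, confirming degree 2.
Interpolating (Newton forward form) and evaluating at x = -5 gives p(-5) = -121.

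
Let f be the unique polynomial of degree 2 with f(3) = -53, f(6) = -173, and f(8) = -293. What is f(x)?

f(x) = -4x^2 - 4x - 5

Write f(x) = ax^2 + bx + c. Substituting each data point gives a linear system:
  9a + 3b + c = -53
  36a + 6b + c = -173
  64a + 8b + c = -293
Solving the system yields a = -4, b = -4, c = -5.
So f(x) = -4x^2 - 4x - 5.
Check: f(8) = -293. ✓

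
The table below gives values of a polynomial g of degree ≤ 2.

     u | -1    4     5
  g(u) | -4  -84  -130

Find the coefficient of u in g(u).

Write g(u) = au^2 + bu + c. Substituting each data point gives a linear system:
  a - b + c = -4
  16a + 4b + c = -84
  25a + 5b + c = -130
Solving the system yields a = -5, b = -1, c = 0.
So g(u) = -5u² - u.
The coefficient of u is -1.

-1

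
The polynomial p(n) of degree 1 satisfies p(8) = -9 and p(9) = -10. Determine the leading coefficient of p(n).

-1

Write p(n) = an + b. Substituting each data point gives a linear system:
  8a + b = -9
  9a + b = -10
Solving the system yields a = -1, b = -1.
So p(n) = -n - 1.
The leading coefficient is -1.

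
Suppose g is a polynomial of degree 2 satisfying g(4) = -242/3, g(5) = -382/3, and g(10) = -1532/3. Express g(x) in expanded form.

Write g(x) = ax^2 + bx + c. Substituting each data point gives a linear system:
  16a + 4b + c = -242/3
  25a + 5b + c = -382/3
  100a + 10b + c = -1532/3
Solving the system yields a = -5, b = -5/3, c = 6.
So g(x) = -5x^2 - (5/3)x + 6.
Check: g(10) = -1532/3. ✓

g(x) = -5x^2 - (5/3)x + 6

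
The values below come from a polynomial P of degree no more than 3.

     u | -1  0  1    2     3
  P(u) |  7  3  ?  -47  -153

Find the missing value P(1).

The 4 known points determine the degree-3 polynomial uniquely.
Write P(u) = au^3 + bu^2 + cu + d. Substituting each data point gives a linear system:
  -a + b - c + d = 7
  d = 3
  8a + 4b + 2c + d = -47
  27a + 9b + 3c + d = -153
Solving the system yields a = -5, b = -2, c = -1, d = 3.
So P(u) = -5u³ - 2u² - u + 3.
Then P(1) = -5.

-5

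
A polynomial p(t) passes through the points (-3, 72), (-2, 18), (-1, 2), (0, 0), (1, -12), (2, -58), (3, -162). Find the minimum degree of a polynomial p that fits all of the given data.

Forward differences of the values at t = -3, -2, -1, 0, 1, 2, 3:
  p  : 72  18  2  0  -12  -58  -162
  Δ  : -54  -16  -2  -12  -46  -104
  Δ^2: 38  14  -10  -34  -58
  Δ^3: -24  -24  -24  -24
  Δ^4: 0  0  0
  Δ^5: 0  0
  Δ^6: 0
The third differences are constant (-24) and nonzero, while all higher differences vanish, so the minimal degree is 3.

3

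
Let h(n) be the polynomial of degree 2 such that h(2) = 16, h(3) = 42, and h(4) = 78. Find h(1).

0

Using the Lagrange interpolation formula with nodes 2, 3, 4:
  L_0(n) = (n - 3)(n - 4) / 2
  L_1(n) = (n - 2)(n - 4) / -1
  L_2(n) = (n - 2)(n - 3) / 2
Then h(n) = 16·L_0(n) + 42·L_1(n) + 78·L_2(n).
Expanding and collecting terms gives h(n) = 5n^2 + n - 6.
Evaluating at n = 1: h(1) = 0.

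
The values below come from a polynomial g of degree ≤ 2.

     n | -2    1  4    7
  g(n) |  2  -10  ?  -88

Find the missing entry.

-40

The 3 known points determine the degree-2 polynomial uniquely.
Write g(n) = an^2 + bn + c. Substituting each data point gives a linear system:
  4a - 2b + c = 2
  a + b + c = -10
  49a + 7b + c = -88
Solving the system yields a = -1, b = -5, c = -4.
So g(n) = -n^2 - 5n - 4.
Then g(4) = -40.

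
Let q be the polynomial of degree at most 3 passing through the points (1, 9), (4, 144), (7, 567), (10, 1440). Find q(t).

q(t) = t^3 + 4t^2 + 4t

Write q(t) = at^3 + bt^2 + ct + d. Substituting each data point gives a linear system:
  a + b + c + d = 9
  64a + 16b + 4c + d = 144
  343a + 49b + 7c + d = 567
  1000a + 100b + 10c + d = 1440
Solving the system yields a = 1, b = 4, c = 4, d = 0.
So q(t) = t^3 + 4t^2 + 4t.
Check: q(7) = 567. ✓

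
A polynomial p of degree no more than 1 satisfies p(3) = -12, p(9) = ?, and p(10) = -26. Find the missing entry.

-24

The 2 known points determine the degree-1 polynomial uniquely.
Write p(u) = au + b. Substituting each data point gives a linear system:
  3a + b = -12
  10a + b = -26
Solving the system yields a = -2, b = -6.
So p(u) = -2u - 6.
Then p(9) = -24.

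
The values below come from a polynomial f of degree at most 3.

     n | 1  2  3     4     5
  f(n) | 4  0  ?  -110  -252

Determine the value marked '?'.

On equispaced nodes a degree-3 polynomial has vanishing fourth forward difference, so
  f(1) - 4·f(2) + 6·f(3) - 4·f(4) + f(5) = 0.
Substituting the known values and solving for f(3):
  6·f(3) = -192
  f(3) = -32.

-32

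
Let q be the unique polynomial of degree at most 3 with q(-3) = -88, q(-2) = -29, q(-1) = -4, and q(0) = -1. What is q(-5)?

Forward differences of the values at t = -3, -2, -1, 0:
  q  : -88  -29  -4  -1
  Δ  : 59  25  3
  Δ^2: -34  -22
  Δ^3: 12
The third differences are constant, confirming degree 3.
Interpolating (Newton forward form) and evaluating at t = -5 gives q(-5) = -356.

-356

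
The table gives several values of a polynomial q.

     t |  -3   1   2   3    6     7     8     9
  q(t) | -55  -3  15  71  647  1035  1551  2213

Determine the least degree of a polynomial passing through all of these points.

3

Divided differences on the nodes -3, 1, 2, 3, 6, 7, 8, 9:
  order 0: -55  -3  15  71  647  1035  1551  2213
  order 1: 13  18  56  192  388  516  662
  order 2: 1  19  34  49  64  73
  order 3: 3  3  3  3  3
  order 4: 0  0  0  0
  order 5: 0  0  0
  order 6: 0  0
  order 7: 0
The order-3 divided differences are all 3 (nonzero) and every higher order vanishes, so the data lies on a polynomial of degree exactly 3.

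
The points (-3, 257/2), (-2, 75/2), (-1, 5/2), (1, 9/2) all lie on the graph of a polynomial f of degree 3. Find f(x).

Write f(x) = ax^3 + bx^2 + cx + d. Substituting each data point gives a linear system:
  -27a + 9b - 3c + d = 257/2
  -8a + 4b - 2c + d = 75/2
  -a + b - c + d = 5/2
  a + b + c + d = 9/2
Solving the system yields a = -4, b = 4, c = 5, d = -1/2.
So f(x) = -4x³ + 4x² + 5x - 1/2.
Check: f(-3) = 257/2. ✓

f(x) = -4x^3 + 4x^2 + 5x - 1/2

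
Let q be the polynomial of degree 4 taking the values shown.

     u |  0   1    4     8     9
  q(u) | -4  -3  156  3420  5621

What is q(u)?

Write q(u) = au^4 + bu^3 + cu^2 + du + e. Substituting each data point gives a linear system:
  e = -4
  a + b + c + d + e = -3
  256a + 64b + 16c + 4d + e = 156
  4096a + 512b + 64c + 8d + e = 3420
  6561a + 729b + 81c + 9d + e = 5621
Solving the system yields a = 1, b = -1, c = -3, d = 4, e = -4.
So q(u) = u⁴ - u³ - 3u² + 4u - 4.
Check: q(0) = -4. ✓

q(u) = u^4 - u^3 - 3u^2 + 4u - 4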